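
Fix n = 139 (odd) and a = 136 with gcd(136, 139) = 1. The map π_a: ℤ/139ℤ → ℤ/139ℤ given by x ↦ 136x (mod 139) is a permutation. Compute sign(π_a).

+1

Orbit of 66 under x↦136x: [66, 80, 38, 25, 64, 86, 20]… (length divides ord_139(136)).
The orbit structure of x ↦ 136x mod 139: 3 orbits of sizes [69, 69, 1].
139 − 3 = 136 transpositions; sign(π) = (−1)^136 = +1.
Check: (136/139) = +1 by Zolotarev.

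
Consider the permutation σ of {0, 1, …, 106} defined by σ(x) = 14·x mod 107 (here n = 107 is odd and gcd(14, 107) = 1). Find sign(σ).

Orbit of 9 under x↦14x: [9, 19, 52, 86, 27, 57, 49]… (length divides ord_107(14)).
3 cycles of lengths [53, 53, 1].
sign(π) = (−1)^{n − #cycles} = (−1)^{107−3} = (−1)^104 = +1.
(14|107)_J = +1 (Zolotarev's lemma cross-check).

+1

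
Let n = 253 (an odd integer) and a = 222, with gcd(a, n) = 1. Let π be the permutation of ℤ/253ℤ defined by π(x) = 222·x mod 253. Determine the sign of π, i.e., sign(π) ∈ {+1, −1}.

+1

Orbit of 112 under x↦222x: [112, 70, 107, 225, 109, 163, 7]… (length divides ord_253(222)).
5 cycles of lengths [110, 110, 22, 10, 1].
With 5 cycles on 253 points, sign = (−1)^{253−5} = +1.
The Jacobi symbol (222|253) = +1 (Zolotarev) agrees.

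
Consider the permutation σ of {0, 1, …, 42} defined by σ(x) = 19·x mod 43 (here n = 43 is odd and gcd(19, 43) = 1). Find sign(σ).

-1

Trace 15: π^k(15) = [15, 27, 40, 29, 35, 20, 36] for k=0..6.
2 cycles of lengths [42, 1].
2 cycles on 43: each ℓ→(−1)^(ℓ−1), product (−1)^41 = -1.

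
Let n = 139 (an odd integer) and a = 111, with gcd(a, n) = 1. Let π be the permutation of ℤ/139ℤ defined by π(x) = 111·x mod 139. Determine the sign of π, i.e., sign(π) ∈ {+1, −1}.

Orbit of 103 under x↦111x: [103, 35, 132, 57, 72, 69, 14]… (length divides ord_139(111)).
Decompose π into cycles: lengths [138, 1] (2 cycles, including the fixed point 0).
n − c = 139 − 2 = 137; sign = (−1)^137 = -1.

-1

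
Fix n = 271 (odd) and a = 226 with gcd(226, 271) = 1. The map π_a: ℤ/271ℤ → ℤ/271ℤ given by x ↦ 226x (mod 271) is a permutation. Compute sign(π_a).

Trace 227: π^k(227) = [227, 83, 59, 55, 235, 265, 270] for k=0..6.
2 cycles of lengths [270, 1].
Σ(ℓ_i−1) = 271−2 = 269; sign = (−1)^269 = -1.

-1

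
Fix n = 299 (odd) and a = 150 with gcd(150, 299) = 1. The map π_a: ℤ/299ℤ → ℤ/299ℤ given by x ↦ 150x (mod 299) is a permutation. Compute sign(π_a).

-1

Orbit of 266 under x↦150x: [266, 133, 216, 108, 54, 27, 163]… (length divides ord_299(150)).
The orbit structure of x ↦ 150x mod 299: 6 orbits of sizes [132, 132, 12, 11, 11, 1].
6 cycles on 299: each ℓ→(−1)^(ℓ−1), product (−1)^293 = -1.
The Jacobi symbol (150|299) = -1 (Zolotarev) agrees.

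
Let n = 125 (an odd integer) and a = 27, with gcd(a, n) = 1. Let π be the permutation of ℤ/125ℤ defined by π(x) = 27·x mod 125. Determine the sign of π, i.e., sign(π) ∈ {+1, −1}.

-1

Start at x=101: 101 → 102 → 4 → 108 → 41 → 107 → 14 → … (one orbit).
Cycle type of π: 100 + 20 + 4 + 1; total 4 cycles.
4 cycles on 125: each ℓ→(−1)^(ℓ−1), product (−1)^121 = -1.
Via Zolotarev, sign(π_{27}) = (27|125) = -1.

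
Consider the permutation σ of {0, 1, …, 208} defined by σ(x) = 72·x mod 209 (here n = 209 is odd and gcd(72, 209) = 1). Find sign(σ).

Start at x=183: 183 → 9 → 21 → 49 → 184 → 81 → 189 → … (one orbit).
The orbit structure of x ↦ 72x mod 209: 5 orbits of sizes [90, 90, 18, 10, 1].
5 cycles on 209: each ℓ→(−1)^(ℓ−1), product (−1)^204 = +1.

+1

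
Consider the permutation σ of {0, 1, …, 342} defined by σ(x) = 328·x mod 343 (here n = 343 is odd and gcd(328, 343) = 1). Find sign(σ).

Start at x=29: 29 → 251 → 8 → 223 → 85 → 97 → 260 → … (one orbit).
The orbit structure of x ↦ 328x mod 343: 10 orbits of sizes [98, 98, 98, 14, 14, 14, 2, 2, 2, 1].
343 − 10 = 333 transpositions; sign(π) = (−1)^333 = -1.
Zolotarev: (328|343) = -1, matching the cycle-count sign.

-1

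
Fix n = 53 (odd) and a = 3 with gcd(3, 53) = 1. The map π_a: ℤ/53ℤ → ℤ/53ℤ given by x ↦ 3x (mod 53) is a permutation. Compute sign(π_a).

-1

Trace 18: π^k(18) = [18, 1, 3, 9, 27, 28, 31] for k=0..6.
Decompose π into cycles: lengths [52, 1] (2 cycles, including the fixed point 0).
53 − 2 = 51 transpositions; sign(π) = (−1)^51 = -1.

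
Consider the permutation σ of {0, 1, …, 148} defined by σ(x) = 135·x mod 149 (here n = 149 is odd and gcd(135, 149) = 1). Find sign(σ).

Trace 36: π^k(36) = [36, 92, 53, 3, 107, 141, 112] for k=0..6.
π_135 has 2 disjoint cycles with lengths [148, 1] on {0,…,148}.
With 2 cycles on 149 points, sign = (−1)^{149−2} = -1.
Zolotarev: (135|149) = -1, matching the cycle-count sign.

-1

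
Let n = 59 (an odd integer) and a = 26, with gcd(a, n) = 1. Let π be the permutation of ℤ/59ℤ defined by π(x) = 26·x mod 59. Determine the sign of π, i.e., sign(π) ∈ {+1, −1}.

+1

Trace 4: π^k(4) = [4, 45, 49, 35, 25, 1, 26] for k=0..6.
Cycle lengths of π_26 on ℤ/59ℤ: [29, 29, 1]; 3 cycles in total.
n − c = 59 − 3 = 56; sign = (−1)^56 = +1.
Check: (26/59) = +1 by Zolotarev.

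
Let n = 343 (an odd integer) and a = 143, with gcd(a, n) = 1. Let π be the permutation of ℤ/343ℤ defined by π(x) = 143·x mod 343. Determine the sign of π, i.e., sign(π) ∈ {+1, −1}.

-1

Start at x=103: 103 → 323 → 227 → 219 → 104 → 123 → 96 → … (one orbit).
The orbit structure of x ↦ 143x mod 343: 4 orbits of sizes [294, 42, 6, 1].
Σ(ℓ_i−1) = 343−4 = 339; sign = (−1)^339 = -1.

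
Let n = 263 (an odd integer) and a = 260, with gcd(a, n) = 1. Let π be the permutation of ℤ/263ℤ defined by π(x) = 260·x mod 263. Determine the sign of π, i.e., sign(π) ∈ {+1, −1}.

Start at x=4: 4 → 251 → 36 → 155 → 61 → 80 → 23 → … (one orbit).
Decompose π into cycles: lengths [262, 1] (2 cycles, including the fixed point 0).
2 cycles on 263: each ℓ→(−1)^(ℓ−1), product (−1)^261 = -1.
(260|263)_J = -1 (Zolotarev's lemma cross-check).

-1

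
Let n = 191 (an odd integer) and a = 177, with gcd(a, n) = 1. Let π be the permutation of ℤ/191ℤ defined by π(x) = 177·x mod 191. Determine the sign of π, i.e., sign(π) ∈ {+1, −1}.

Trace 52: π^k(52) = [52, 36, 69, 180, 154, 136, 6] for k=0..6.
11 cycles of lengths [19, 19, 19, 19, 19, 19, 19, 19, 19, 19, 1].
Σ(ℓ_i−1) = 191−11 = 180; sign = (−1)^180 = +1.

+1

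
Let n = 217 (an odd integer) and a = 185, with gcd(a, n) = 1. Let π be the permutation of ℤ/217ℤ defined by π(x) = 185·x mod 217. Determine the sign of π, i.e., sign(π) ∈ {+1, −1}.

Trace 216: π^k(216) = [216, 32, 61, 1, 185, 156] for k=0..5.
Cycle lengths of π_185 on ℤ/217ℤ: [6, 6, 6, 6, 6, 6, 6, 6, 6, 6, 6, 6, 6, 6, 6, 6, 6, 6, 6, 6, 6, 6, 6, 6, 6, 6, 6, 6, 6, 6, 6, 2, 2, 2, 2, 2, 2, 2, 2, 2, 2, 2, 2, 2, 2, 2, 1]; 47 cycles in total.
With 47 cycles on 217 points, sign = (−1)^{217−47} = +1.

+1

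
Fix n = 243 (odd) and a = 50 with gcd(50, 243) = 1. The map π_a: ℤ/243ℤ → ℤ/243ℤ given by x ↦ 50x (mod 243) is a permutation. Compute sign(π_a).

-1

Trace 212: π^k(212) = [212, 151, 17, 121, 218, 208, 194] for k=0..6.
Decompose π into cycles: lengths [162, 54, 18, 6, 2, 1] (6 cycles, including the fixed point 0).
sign(π) = (−1)^{n − #cycles} = (−1)^{243−6} = (−1)^237 = -1.
The Jacobi symbol (50|243) = -1 (Zolotarev) agrees.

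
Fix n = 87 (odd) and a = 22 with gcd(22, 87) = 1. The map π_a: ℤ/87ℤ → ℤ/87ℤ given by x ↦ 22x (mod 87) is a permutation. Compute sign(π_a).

+1

Orbit of 34 under x↦22x: [34, 52, 13, 25, 28, 7, 67]… (length divides ord_87(22)).
Cycle type of π: 14×6 + 1×3; total 9 cycles.
Σ(ℓ_i−1) = 87−9 = 78; sign = (−1)^78 = +1.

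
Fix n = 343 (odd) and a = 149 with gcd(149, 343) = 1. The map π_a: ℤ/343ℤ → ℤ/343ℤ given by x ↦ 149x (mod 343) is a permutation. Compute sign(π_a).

Start at x=79: 79 → 109 → 120 → 44 → 39 → 323 → 107 → … (one orbit).
Cycle lengths of π_149 on ℤ/343ℤ: [147, 147, 21, 21, 3, 3, 1]; 7 cycles in total.
With 7 cycles on 343 points, sign = (−1)^{343−7} = +1.

+1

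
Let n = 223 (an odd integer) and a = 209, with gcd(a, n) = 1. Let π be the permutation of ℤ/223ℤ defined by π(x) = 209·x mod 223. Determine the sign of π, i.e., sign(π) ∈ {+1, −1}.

-1

Trace 68: π^k(68) = [68, 163, 171, 59, 66, 191, 2] for k=0..6.
π_209 has 4 disjoint cycles with lengths [74, 74, 74, 1] on {0,…,222}.
With 4 cycles on 223 points, sign = (−1)^{223−4} = -1.
Check: (209/223) = -1 by Zolotarev.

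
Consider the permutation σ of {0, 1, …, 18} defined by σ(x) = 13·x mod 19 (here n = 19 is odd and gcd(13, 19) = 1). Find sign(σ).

Trace 9: π^k(9) = [9, 3, 1, 13, 17, 12, 4] for k=0..6.
The orbit structure of x ↦ 13x mod 19: 2 orbits of sizes [18, 1].
Σ(ℓ_i−1) = 19−2 = 17; sign = (−1)^17 = -1.
The Jacobi symbol (13|19) = -1 (Zolotarev) agrees.

-1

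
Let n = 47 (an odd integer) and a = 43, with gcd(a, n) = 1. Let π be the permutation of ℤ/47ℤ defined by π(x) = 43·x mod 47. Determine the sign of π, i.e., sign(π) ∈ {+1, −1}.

Trace 3: π^k(3) = [3, 35, 1, 43, 16, 30, 21] for k=0..6.
Decompose π into cycles: lengths [46, 1] (2 cycles, including the fixed point 0).
2 cycles on 47: each ℓ→(−1)^(ℓ−1), product (−1)^45 = -1.

-1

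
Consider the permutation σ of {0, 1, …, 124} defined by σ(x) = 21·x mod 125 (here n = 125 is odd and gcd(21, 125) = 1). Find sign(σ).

+1

Trace 26: π^k(26) = [26, 46, 91, 36, 6, 1, 21] for k=0..6.
Cycle type of π: 25×4 + 5×4 + 1×5; total 13 cycles.
n − c = 125 − 13 = 112; sign = (−1)^112 = +1.
Check: (21/125) = +1 by Zolotarev.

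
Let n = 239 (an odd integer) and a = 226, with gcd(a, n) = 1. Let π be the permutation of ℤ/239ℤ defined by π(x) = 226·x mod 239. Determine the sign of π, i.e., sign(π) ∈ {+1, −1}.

+1

Trace 61: π^k(61) = [61, 163, 32, 62, 150, 201, 16] for k=0..6.
3 cycles of lengths [119, 119, 1].
With 3 cycles on 239 points, sign = (−1)^{239−3} = +1.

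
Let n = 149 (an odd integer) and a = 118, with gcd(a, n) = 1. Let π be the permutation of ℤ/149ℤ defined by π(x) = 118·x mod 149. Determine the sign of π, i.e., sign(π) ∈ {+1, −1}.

+1

Start at x=129: 129 → 24 → 1 → 118 → 67 → 9 → 19 → … (one orbit).
π_118 has 3 disjoint cycles with lengths [74, 74, 1] on {0,…,148}.
3 cycles on 149: each ℓ→(−1)^(ℓ−1), product (−1)^146 = +1.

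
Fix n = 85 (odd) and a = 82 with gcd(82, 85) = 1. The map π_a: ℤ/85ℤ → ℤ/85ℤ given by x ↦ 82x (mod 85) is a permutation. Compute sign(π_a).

Start at x=22: 22 → 19 → 28 → 1 → 82 → 9 → 58 → … (one orbit).
7 cycles of lengths [16, 16, 16, 16, 16, 4, 1].
sign(π) = (−1)^{n − #cycles} = (−1)^{85−7} = (−1)^78 = +1.
Zolotarev: (82|85) = +1, matching the cycle-count sign.

+1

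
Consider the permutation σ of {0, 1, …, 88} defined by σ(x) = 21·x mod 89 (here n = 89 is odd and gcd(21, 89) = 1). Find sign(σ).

+1

Trace 2: π^k(2) = [2, 42, 81, 10, 32, 49, 50] for k=0..6.
Decompose π into cycles: lengths [44, 44, 1] (3 cycles, including the fixed point 0).
89 − 3 = 86 transpositions; sign(π) = (−1)^86 = +1.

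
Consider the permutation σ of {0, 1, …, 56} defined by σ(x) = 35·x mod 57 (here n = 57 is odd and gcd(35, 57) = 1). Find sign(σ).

Trace 5: π^k(5) = [5, 4, 26, 55, 44, 1, 35] for k=0..6.
Cycle type of π: 18×2 + 9×2 + 2 + 1; total 6 cycles.
6 cycles on 57: each ℓ→(−1)^(ℓ−1), product (−1)^51 = -1.
Check: (35/57) = -1 by Zolotarev.

-1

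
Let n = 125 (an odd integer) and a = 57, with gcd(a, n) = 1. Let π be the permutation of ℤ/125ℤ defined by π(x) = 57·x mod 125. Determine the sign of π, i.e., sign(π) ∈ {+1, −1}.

Orbit of 68 under x↦57x: [68, 1, 57, 124]… (length divides ord_125(57)).
Decompose π into cycles: lengths [4, 4, 4, 4, 4, 4, 4, 4, 4, 4, 4, 4, 4, 4, 4, 4, 4, 4, 4, 4, 4, 4, 4, 4, 4, 4, 4, 4, 4, 4, 4, 1] (32 cycles, including the fixed point 0).
125 − 32 = 93 transpositions; sign(π) = (−1)^93 = -1.

-1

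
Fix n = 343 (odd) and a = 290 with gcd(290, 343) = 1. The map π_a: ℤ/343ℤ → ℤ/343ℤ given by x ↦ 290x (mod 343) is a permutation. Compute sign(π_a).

Orbit of 213 under x↦290x: [213, 30, 125, 235, 236, 183, 248]… (length divides ord_343(290)).
Cycle type of π: 294 + 42 + 6 + 1; total 4 cycles.
343 − 4 = 339 transpositions; sign(π) = (−1)^339 = -1.

-1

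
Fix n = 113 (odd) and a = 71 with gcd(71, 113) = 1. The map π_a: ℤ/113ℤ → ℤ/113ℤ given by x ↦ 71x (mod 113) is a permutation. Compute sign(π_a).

Start at x=71: 71 → 69 → 40 → 15 → 48 → 18 → 35 → … (one orbit).
Decompose π into cycles: lengths [16, 16, 16, 16, 16, 16, 16, 1] (8 cycles, including the fixed point 0).
113 − 8 = 105 transpositions; sign(π) = (−1)^105 = -1.
The Jacobi symbol (71|113) = -1 (Zolotarev) agrees.

-1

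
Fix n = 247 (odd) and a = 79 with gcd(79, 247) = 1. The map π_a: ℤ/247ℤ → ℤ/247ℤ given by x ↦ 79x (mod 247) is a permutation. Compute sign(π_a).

-1

Orbit of 105 under x↦79x: [105, 144, 14, 118, 183, 131, 222]… (length divides ord_247(79)).
The orbit structure of x ↦ 79x mod 247: 26 orbits of sizes [18, 18, 18, 18, 18, 18, 18, 18, 18, 18, 18, 18, 18, 1, 1, 1, 1, 1, 1, 1, 1, 1, 1, 1, 1, 1].
n − c = 247 − 26 = 221; sign = (−1)^221 = -1.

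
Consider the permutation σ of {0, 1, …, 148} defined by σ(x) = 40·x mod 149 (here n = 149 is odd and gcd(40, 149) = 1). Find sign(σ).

Start at x=3: 3 → 120 → 32 → 88 → 93 → 144 → 98 → … (one orbit).
The orbit structure of x ↦ 40x mod 149: 2 orbits of sizes [148, 1].
Σ(ℓ_i−1) = 149−2 = 147; sign = (−1)^147 = -1.
(40|149)_J = -1 (Zolotarev's lemma cross-check).

-1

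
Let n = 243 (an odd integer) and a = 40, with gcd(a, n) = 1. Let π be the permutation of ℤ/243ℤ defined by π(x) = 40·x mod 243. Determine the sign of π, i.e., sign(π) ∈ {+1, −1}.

+1

Trace 130: π^k(130) = [130, 97, 235, 166, 79, 1, 40] for k=0..6.
11 cycles of lengths [81, 81, 27, 27, 9, 9, 3, 3, 1, 1, 1].
sign(π) = (−1)^{n − #cycles} = (−1)^{243−11} = (−1)^232 = +1.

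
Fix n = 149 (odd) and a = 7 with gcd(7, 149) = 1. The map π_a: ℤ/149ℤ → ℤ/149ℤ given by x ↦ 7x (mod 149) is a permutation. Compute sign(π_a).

Trace 28: π^k(28) = [28, 47, 31, 68, 29, 54, 80] for k=0..6.
π_7 has 3 disjoint cycles with lengths [74, 74, 1] on {0,…,148}.
With 3 cycles on 149 points, sign = (−1)^{149−3} = +1.

+1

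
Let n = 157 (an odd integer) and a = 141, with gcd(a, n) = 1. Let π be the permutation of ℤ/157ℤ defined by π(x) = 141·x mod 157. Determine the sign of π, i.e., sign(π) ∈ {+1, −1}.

+1

Start at x=143: 143 → 67 → 27 → 39 → 4 → 93 → 82 → … (one orbit).
7 cycles of lengths [26, 26, 26, 26, 26, 26, 1].
7 cycles on 157: each ℓ→(−1)^(ℓ−1), product (−1)^150 = +1.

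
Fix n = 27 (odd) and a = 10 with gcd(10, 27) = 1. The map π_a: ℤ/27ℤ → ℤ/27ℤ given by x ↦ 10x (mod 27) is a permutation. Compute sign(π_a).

Trace 10: π^k(10) = [10, 19, 1] for k=0..2.
Decompose π into cycles: lengths [3, 3, 3, 3, 3, 3, 1, 1, 1, 1, 1, 1, 1, 1, 1] (15 cycles, including the fixed point 0).
Σ(ℓ_i−1) = 27−15 = 12; sign = (−1)^12 = +1.

+1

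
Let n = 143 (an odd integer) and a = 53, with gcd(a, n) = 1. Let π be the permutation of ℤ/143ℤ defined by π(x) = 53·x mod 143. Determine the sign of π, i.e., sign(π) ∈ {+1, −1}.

Start at x=53: 53 → 92 → 14 → 27 → 1 → 53 (one orbit).
Cycle type of π: 5×26 + 1×13; total 39 cycles.
Σ(ℓ_i−1) = 143−39 = 104; sign = (−1)^104 = +1.
Check: (53/143) = +1 by Zolotarev.

+1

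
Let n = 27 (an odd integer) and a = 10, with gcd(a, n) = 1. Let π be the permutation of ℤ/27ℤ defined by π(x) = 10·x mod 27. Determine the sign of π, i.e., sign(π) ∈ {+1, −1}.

Trace 1: π^k(1) = [1, 10, 19] for k=0..2.
15 cycles of lengths [3, 3, 3, 3, 3, 3, 1, 1, 1, 1, 1, 1, 1, 1, 1].
n − c = 27 − 15 = 12; sign = (−1)^12 = +1.

+1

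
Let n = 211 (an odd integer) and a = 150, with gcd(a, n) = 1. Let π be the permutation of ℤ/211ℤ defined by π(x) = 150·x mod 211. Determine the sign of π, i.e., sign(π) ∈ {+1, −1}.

Orbit of 107 under x↦150x: [107, 14, 201, 188, 137, 83, 1]… (length divides ord_211(150)).
The orbit structure of x ↦ 150x mod 211: 15 orbits of sizes [15, 15, 15, 15, 15, 15, 15, 15, 15, 15, 15, 15, 15, 15, 1].
211 − 15 = 196 transpositions; sign(π) = (−1)^196 = +1.

+1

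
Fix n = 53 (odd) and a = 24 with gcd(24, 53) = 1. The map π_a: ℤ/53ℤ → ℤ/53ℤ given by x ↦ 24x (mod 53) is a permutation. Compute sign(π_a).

Trace 24: π^k(24) = [24, 46, 44, 49, 10, 28, 36] for k=0..6.
Cycle lengths of π_24 on ℤ/53ℤ: [13, 13, 13, 13, 1]; 5 cycles in total.
5 cycles on 53: each ℓ→(−1)^(ℓ−1), product (−1)^48 = +1.

+1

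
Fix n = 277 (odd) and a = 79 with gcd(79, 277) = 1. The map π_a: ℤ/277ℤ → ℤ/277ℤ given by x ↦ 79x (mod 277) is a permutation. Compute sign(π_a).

+1

Trace 9: π^k(9) = [9, 157, 215, 88, 27, 194, 91] for k=0..6.
Decompose π into cycles: lengths [69, 69, 69, 69, 1] (5 cycles, including the fixed point 0).
5 cycles on 277: each ℓ→(−1)^(ℓ−1), product (−1)^272 = +1.
Check: (79/277) = +1 by Zolotarev.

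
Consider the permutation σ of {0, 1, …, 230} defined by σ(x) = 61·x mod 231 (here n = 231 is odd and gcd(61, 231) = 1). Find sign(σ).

Trace 73: π^k(73) = [73, 64, 208, 214, 118, 37, 178] for k=0..6.
π_61 has 15 disjoint cycles with lengths [30, 30, 30, 30, 30, 30, 10, 10, 10, 6, 6, 6, 1, 1, 1] on {0,…,230}.
n − c = 231 − 15 = 216; sign = (−1)^216 = +1.
Check: (61/231) = +1 by Zolotarev.

+1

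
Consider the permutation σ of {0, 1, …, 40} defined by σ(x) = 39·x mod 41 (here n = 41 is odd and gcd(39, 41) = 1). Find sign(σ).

+1

Start at x=4: 4 → 33 → 16 → 9 → 23 → 36 → 10 → … (one orbit).
3 cycles of lengths [20, 20, 1].
n − c = 41 − 3 = 38; sign = (−1)^38 = +1.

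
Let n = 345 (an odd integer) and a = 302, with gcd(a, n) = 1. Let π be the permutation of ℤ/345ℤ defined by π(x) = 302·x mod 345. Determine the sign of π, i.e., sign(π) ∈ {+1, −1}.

+1

Trace 8: π^k(8) = [8, 1, 302, 124, 188, 196, 197] for k=0..6.
Cycle lengths of π_302 on ℤ/345ℤ: [44, 44, 44, 44, 44, 44, 22, 22, 11, 11, 4, 4, 4, 2, 1]; 15 cycles in total.
345 − 15 = 330 transpositions; sign(π) = (−1)^330 = +1.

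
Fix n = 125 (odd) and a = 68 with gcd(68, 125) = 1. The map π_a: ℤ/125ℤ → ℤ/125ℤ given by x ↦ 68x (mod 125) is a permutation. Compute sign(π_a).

-1

Trace 124: π^k(124) = [124, 57, 1, 68] for k=0..3.
Cycle type of π: 4×31 + 1; total 32 cycles.
32 cycles on 125: each ℓ→(−1)^(ℓ−1), product (−1)^93 = -1.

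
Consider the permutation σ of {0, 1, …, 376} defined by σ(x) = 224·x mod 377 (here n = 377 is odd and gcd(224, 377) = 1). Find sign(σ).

-1

Start at x=1: 1 → 224 → 35 → 300 → 94 → 321 → 274 → … (one orbit).
Cycle type of π: 84×4 + 28 + 3×4 + 1; total 10 cycles.
10 cycles on 377: each ℓ→(−1)^(ℓ−1), product (−1)^367 = -1.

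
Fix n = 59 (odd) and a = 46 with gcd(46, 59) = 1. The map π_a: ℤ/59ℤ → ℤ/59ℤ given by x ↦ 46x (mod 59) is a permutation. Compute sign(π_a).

Start at x=3: 3 → 20 → 35 → 17 → 15 → 41 → 57 → … (one orbit).
3 cycles of lengths [29, 29, 1].
sign(π) = (−1)^{n − #cycles} = (−1)^{59−3} = (−1)^56 = +1.
Via Zolotarev, sign(π_{46}) = (46|59) = +1.

+1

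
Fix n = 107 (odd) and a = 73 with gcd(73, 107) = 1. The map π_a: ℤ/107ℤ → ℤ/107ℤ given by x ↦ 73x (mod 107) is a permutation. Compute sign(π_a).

Start at x=84: 84 → 33 → 55 → 56 → 22 → 1 → 73 → … (one orbit).
Cycle type of π: 106 + 1; total 2 cycles.
2 cycles on 107: each ℓ→(−1)^(ℓ−1), product (−1)^105 = -1.
Via Zolotarev, sign(π_{73}) = (73|107) = -1.

-1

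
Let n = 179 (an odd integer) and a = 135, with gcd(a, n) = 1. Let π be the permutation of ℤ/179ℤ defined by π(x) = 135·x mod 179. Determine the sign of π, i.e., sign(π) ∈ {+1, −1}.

Trace 82: π^k(82) = [82, 151, 158, 29, 156, 117, 43] for k=0..6.
Cycle type of π: 89×2 + 1; total 3 cycles.
3 cycles on 179: each ℓ→(−1)^(ℓ−1), product (−1)^176 = +1.
Zolotarev: (135|179) = +1, matching the cycle-count sign.

+1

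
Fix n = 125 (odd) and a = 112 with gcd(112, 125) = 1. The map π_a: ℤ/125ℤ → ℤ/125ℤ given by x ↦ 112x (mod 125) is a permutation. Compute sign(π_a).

-1

Start at x=33: 33 → 71 → 77 → 124 → 13 → 81 → 72 → … (one orbit).
π_112 has 4 disjoint cycles with lengths [100, 20, 4, 1] on {0,…,124}.
With 4 cycles on 125 points, sign = (−1)^{125−4} = -1.
Zolotarev: (112|125) = -1, matching the cycle-count sign.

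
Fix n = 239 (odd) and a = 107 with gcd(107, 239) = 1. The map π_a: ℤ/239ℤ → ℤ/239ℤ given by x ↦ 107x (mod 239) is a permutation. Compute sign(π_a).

Trace 163: π^k(163) = [163, 233, 75, 138, 187, 172, 1] for k=0..6.
Decompose π into cycles: lengths [34, 34, 34, 34, 34, 34, 34, 1] (8 cycles, including the fixed point 0).
sign(π) = (−1)^{n − #cycles} = (−1)^{239−8} = (−1)^231 = -1.
Zolotarev: (107|239) = -1, matching the cycle-count sign.

-1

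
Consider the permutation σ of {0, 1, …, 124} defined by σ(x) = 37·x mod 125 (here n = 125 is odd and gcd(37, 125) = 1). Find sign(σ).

Orbit of 73 under x↦37x: [73, 76, 62, 44, 3, 111, 107]… (length divides ord_125(37)).
π_37 has 4 disjoint cycles with lengths [100, 20, 4, 1] on {0,…,124}.
4 cycles on 125: each ℓ→(−1)^(ℓ−1), product (−1)^121 = -1.
Zolotarev: (37|125) = -1, matching the cycle-count sign.

-1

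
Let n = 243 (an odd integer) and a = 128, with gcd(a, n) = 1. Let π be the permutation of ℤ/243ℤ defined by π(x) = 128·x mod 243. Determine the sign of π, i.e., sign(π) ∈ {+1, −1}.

-1

Orbit of 68 under x↦128x: [68, 199, 200, 85, 188, 7, 167]… (length divides ord_243(128)).
Cycle type of π: 162 + 54 + 18 + 6 + 2 + 1; total 6 cycles.
With 6 cycles on 243 points, sign = (−1)^{243−6} = -1.
The Jacobi symbol (128|243) = -1 (Zolotarev) agrees.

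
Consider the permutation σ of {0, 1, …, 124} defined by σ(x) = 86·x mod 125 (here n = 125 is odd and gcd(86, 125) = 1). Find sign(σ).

Orbit of 81 under x↦86x: [81, 91, 76, 36, 96, 6, 16]… (length divides ord_125(86)).
π_86 has 13 disjoint cycles with lengths [25, 25, 25, 25, 5, 5, 5, 5, 1, 1, 1, 1, 1] on {0,…,124}.
With 13 cycles on 125 points, sign = (−1)^{125−13} = +1.
Zolotarev: (86|125) = +1, matching the cycle-count sign.

+1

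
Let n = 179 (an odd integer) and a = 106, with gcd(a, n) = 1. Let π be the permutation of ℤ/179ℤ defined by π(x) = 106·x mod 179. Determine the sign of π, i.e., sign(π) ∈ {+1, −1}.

Orbit of 168 under x↦106x: [168, 87, 93, 13, 125, 4, 66]… (length divides ord_179(106)).
Cycle lengths of π_106 on ℤ/179ℤ: [89, 89, 1]; 3 cycles in total.
sign(π) = (−1)^{n − #cycles} = (−1)^{179−3} = (−1)^176 = +1.
(106|179)_J = +1 (Zolotarev's lemma cross-check).

+1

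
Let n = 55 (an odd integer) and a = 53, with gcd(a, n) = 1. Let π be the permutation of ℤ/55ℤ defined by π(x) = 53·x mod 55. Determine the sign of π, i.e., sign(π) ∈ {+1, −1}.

-1

Start at x=53: 53 → 4 → 47 → 16 → 23 → 9 → 37 → … (one orbit).
6 cycles of lengths [20, 20, 5, 5, 4, 1].
55 − 6 = 49 transpositions; sign(π) = (−1)^49 = -1.
The Jacobi symbol (53|55) = -1 (Zolotarev) agrees.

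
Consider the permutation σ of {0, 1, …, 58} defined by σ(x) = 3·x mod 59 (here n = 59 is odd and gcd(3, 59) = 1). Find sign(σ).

Start at x=21: 21 → 4 → 12 → 36 → 49 → 29 → 28 → … (one orbit).
Decompose π into cycles: lengths [29, 29, 1] (3 cycles, including the fixed point 0).
3 cycles on 59: each ℓ→(−1)^(ℓ−1), product (−1)^56 = +1.

+1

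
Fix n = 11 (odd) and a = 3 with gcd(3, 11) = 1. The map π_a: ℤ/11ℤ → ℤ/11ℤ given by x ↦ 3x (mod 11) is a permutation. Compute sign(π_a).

Trace 1: π^k(1) = [1, 3, 9, 5, 4] for k=0..4.
The orbit structure of x ↦ 3x mod 11: 3 orbits of sizes [5, 5, 1].
With 3 cycles on 11 points, sign = (−1)^{11−3} = +1.
The Jacobi symbol (3|11) = +1 (Zolotarev) agrees.

+1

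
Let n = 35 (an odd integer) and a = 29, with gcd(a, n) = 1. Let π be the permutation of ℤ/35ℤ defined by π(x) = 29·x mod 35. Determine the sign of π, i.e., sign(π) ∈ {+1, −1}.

Trace 29: π^k(29) = [29, 1] for k=0..1.
π_29 has 21 disjoint cycles with lengths [2, 2, 2, 2, 2, 2, 2, 2, 2, 2, 2, 2, 2, 2, 1, 1, 1, 1, 1, 1, 1] on {0,…,34}.
With 21 cycles on 35 points, sign = (−1)^{35−21} = +1.

+1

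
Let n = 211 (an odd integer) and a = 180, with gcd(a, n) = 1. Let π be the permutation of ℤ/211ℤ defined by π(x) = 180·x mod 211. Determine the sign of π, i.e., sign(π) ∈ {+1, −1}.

Orbit of 123 under x↦180x: [123, 196, 43, 144, 178, 179, 148]… (length divides ord_211(180)).
π_180 has 11 disjoint cycles with lengths [21, 21, 21, 21, 21, 21, 21, 21, 21, 21, 1] on {0,…,210}.
With 11 cycles on 211 points, sign = (−1)^{211−11} = +1.

+1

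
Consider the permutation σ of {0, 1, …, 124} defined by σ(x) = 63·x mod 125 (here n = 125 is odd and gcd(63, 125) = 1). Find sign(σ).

Orbit of 4 under x↦63x: [4, 2, 1, 63, 94, 47, 86]… (length divides ord_125(63)).
The orbit structure of x ↦ 63x mod 125: 4 orbits of sizes [100, 20, 4, 1].
With 4 cycles on 125 points, sign = (−1)^{125−4} = -1.
Check: (63/125) = -1 by Zolotarev.

-1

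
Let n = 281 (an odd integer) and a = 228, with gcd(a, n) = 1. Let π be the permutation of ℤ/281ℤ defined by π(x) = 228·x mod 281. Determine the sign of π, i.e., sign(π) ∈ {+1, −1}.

+1

Orbit of 280 under x↦228x: [280, 53, 1, 228]… (length divides ord_281(228)).
71 cycles of lengths [4, 4, 4, 4, 4, 4, 4, 4, 4, 4, 4, 4, 4, 4, 4, 4, 4, 4, 4, 4, 4, 4, 4, 4, 4, 4, 4, 4, 4, 4, 4, 4, 4, 4, 4, 4, 4, 4, 4, 4, 4, 4, 4, 4, 4, 4, 4, 4, 4, 4, 4, 4, 4, 4, 4, 4, 4, 4, 4, 4, 4, 4, 4, 4, 4, 4, 4, 4, 4, 4, 1].
n − c = 281 − 71 = 210; sign = (−1)^210 = +1.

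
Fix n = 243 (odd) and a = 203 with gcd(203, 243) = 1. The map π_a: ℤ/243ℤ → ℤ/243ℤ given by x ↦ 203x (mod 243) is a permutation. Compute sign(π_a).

Start at x=82: 82 → 122 → 223 → 71 → 76 → 119 → 100 → … (one orbit).
6 cycles of lengths [162, 54, 18, 6, 2, 1].
sign(π) = (−1)^{n − #cycles} = (−1)^{243−6} = (−1)^237 = -1.

-1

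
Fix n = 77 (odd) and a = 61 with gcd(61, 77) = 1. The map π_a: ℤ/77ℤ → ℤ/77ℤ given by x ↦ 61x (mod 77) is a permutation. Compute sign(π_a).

+1

Start at x=19: 19 → 4 → 13 → 23 → 17 → 36 → 40 → … (one orbit).
Cycle lengths of π_61 on ℤ/77ℤ: [30, 30, 10, 6, 1]; 5 cycles in total.
Σ(ℓ_i−1) = 77−5 = 72; sign = (−1)^72 = +1.
Zolotarev: (61|77) = +1, matching the cycle-count sign.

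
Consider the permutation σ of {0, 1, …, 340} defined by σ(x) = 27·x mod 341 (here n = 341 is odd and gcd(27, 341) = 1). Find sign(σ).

-1

Trace 47: π^k(47) = [47, 246, 163, 309, 159, 201, 312] for k=0..6.
Decompose π into cycles: lengths [10, 10, 10, 10, 10, 10, 10, 10, 10, 10, 10, 10, 10, 10, 10, 10, 10, 10, 10, 10, 10, 10, 10, 10, 10, 10, 10, 10, 10, 10, 10, 10, 10, 5, 5, 1] (36 cycles, including the fixed point 0).
With 36 cycles on 341 points, sign = (−1)^{341−36} = -1.
Via Zolotarev, sign(π_{27}) = (27|341) = -1.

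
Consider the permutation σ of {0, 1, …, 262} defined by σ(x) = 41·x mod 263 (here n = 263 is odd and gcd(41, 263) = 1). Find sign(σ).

-1

Orbit of 68 under x↦41x: [68, 158, 166, 231, 3, 123, 46]… (length divides ord_263(41)).
The orbit structure of x ↦ 41x mod 263: 2 orbits of sizes [262, 1].
2 cycles on 263: each ℓ→(−1)^(ℓ−1), product (−1)^261 = -1.
Zolotarev: (41|263) = -1, matching the cycle-count sign.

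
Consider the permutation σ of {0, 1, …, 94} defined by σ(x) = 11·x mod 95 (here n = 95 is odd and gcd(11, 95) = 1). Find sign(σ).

Start at x=1: 1 → 11 → 26 → 1 (one orbit).
Cycle type of π: 3×30 + 1×5; total 35 cycles.
Σ(ℓ_i−1) = 95−35 = 60; sign = (−1)^60 = +1.
Check: (11/95) = +1 by Zolotarev.

+1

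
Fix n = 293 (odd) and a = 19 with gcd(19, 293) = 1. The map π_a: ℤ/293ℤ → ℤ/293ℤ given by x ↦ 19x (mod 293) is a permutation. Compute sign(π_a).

Orbit of 211 under x↦19x: [211, 200, 284, 122, 267, 92, 283]… (length divides ord_293(19)).
Cycle lengths of π_19 on ℤ/293ℤ: [292, 1]; 2 cycles in total.
293 − 2 = 291 transpositions; sign(π) = (−1)^291 = -1.
The Jacobi symbol (19|293) = -1 (Zolotarev) agrees.

-1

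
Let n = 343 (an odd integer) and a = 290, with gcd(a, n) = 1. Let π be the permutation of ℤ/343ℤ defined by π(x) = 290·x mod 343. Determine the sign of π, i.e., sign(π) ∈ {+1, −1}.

-1

Start at x=233: 233 → 342 → 53 → 278 → 15 → 234 → 289 → … (one orbit).
Decompose π into cycles: lengths [294, 42, 6, 1] (4 cycles, including the fixed point 0).
With 4 cycles on 343 points, sign = (−1)^{343−4} = -1.
Via Zolotarev, sign(π_{290}) = (290|343) = -1.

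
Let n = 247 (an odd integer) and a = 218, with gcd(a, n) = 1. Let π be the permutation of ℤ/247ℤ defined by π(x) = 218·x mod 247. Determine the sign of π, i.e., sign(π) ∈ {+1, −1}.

Trace 235: π^k(235) = [235, 101, 35, 220, 42, 17, 1] for k=0..6.
17 cycles of lengths [18, 18, 18, 18, 18, 18, 18, 18, 18, 18, 18, 18, 9, 9, 6, 6, 1].
sign(π) = (−1)^{n − #cycles} = (−1)^{247−17} = (−1)^230 = +1.
Via Zolotarev, sign(π_{218}) = (218|247) = +1.

+1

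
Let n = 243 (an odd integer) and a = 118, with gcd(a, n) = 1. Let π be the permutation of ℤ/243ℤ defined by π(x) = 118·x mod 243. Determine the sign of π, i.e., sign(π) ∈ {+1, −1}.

Start at x=73: 73 → 109 → 226 → 181 → 217 → 91 → 46 → … (one orbit).
π_118 has 27 disjoint cycles with lengths [27, 27, 27, 27, 27, 27, 9, 9, 9, 9, 9, 9, 3, 3, 3, 3, 3, 3, 1, 1, 1, 1, 1, 1, 1, 1, 1] on {0,…,242}.
With 27 cycles on 243 points, sign = (−1)^{243−27} = +1.

+1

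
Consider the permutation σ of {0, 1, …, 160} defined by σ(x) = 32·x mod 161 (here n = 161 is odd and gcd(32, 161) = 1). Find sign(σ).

+1

Trace 141: π^k(141) = [141, 4, 128, 71, 18, 93, 78] for k=0..6.
9 cycles of lengths [33, 33, 33, 33, 11, 11, 3, 3, 1].
Σ(ℓ_i−1) = 161−9 = 152; sign = (−1)^152 = +1.
Check: (32/161) = +1 by Zolotarev.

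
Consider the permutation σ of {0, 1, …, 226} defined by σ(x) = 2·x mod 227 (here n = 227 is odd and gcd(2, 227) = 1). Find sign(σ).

-1

Orbit of 40 under x↦2x: [40, 80, 160, 93, 186, 145, 63]… (length divides ord_227(2)).
Decompose π into cycles: lengths [226, 1] (2 cycles, including the fixed point 0).
sign(π) = (−1)^{n − #cycles} = (−1)^{227−2} = (−1)^225 = -1.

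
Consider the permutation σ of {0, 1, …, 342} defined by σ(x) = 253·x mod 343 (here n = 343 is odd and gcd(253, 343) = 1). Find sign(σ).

Orbit of 1 under x↦253x: [1, 253, 211, 218, 274, 36, 190]… (length divides ord_343(253)).
Cycle lengths of π_253 on ℤ/343ℤ: [49, 49, 49, 49, 49, 49, 7, 7, 7, 7, 7, 7, 1, 1, 1, 1, 1, 1, 1]; 19 cycles in total.
343 − 19 = 324 transpositions; sign(π) = (−1)^324 = +1.
Zolotarev: (253|343) = +1, matching the cycle-count sign.

+1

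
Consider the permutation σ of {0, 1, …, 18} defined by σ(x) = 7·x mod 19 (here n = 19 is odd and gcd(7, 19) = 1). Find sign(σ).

Start at x=11: 11 → 1 → 7 → 11 (one orbit).
7 cycles of lengths [3, 3, 3, 3, 3, 3, 1].
sign(π) = (−1)^{n − #cycles} = (−1)^{19−7} = (−1)^12 = +1.

+1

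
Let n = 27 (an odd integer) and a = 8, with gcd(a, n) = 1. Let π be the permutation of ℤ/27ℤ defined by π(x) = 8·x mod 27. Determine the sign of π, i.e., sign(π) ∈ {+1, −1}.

-1

Start at x=1: 1 → 8 → 10 → 26 → 19 → 17 → 1 (one orbit).
Cycle lengths of π_8 on ℤ/27ℤ: [6, 6, 6, 2, 2, 2, 2, 1]; 8 cycles in total.
27 − 8 = 19 transpositions; sign(π) = (−1)^19 = -1.
The Jacobi symbol (8|27) = -1 (Zolotarev) agrees.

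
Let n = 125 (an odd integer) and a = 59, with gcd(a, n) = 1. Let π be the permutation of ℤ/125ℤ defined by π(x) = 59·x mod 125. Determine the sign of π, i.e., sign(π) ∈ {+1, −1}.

Trace 96: π^k(96) = [96, 39, 51, 9, 31, 79, 36] for k=0..6.
Cycle type of π: 50×2 + 10×2 + 2×2 + 1; total 7 cycles.
sign(π) = (−1)^{n − #cycles} = (−1)^{125−7} = (−1)^118 = +1.

+1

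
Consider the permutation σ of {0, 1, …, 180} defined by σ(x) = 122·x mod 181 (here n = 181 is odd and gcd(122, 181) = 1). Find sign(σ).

Trace 125: π^k(125) = [125, 46, 1, 122, 42, 56, 135] for k=0..6.
Cycle lengths of π_122 on ℤ/181ℤ: [10, 10, 10, 10, 10, 10, 10, 10, 10, 10, 10, 10, 10, 10, 10, 10, 10, 10, 1]; 19 cycles in total.
19 cycles on 181: each ℓ→(−1)^(ℓ−1), product (−1)^162 = +1.
Check: (122/181) = +1 by Zolotarev.

+1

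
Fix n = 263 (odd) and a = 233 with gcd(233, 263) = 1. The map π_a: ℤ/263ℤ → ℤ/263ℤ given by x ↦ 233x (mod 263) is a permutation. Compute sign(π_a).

Start at x=49: 49 → 108 → 179 → 153 → 144 → 151 → 204 → … (one orbit).
Cycle lengths of π_233 on ℤ/263ℤ: [131, 131, 1]; 3 cycles in total.
Σ(ℓ_i−1) = 263−3 = 260; sign = (−1)^260 = +1.
The Jacobi symbol (233|263) = +1 (Zolotarev) agrees.

+1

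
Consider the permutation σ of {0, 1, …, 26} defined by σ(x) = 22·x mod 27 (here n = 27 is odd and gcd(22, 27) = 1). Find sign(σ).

Orbit of 1 under x↦22x: [1, 22, 25, 10, 4, 7, 19]… (length divides ord_27(22)).
Cycle lengths of π_22 on ℤ/27ℤ: [9, 9, 3, 3, 1, 1, 1]; 7 cycles in total.
n − c = 27 − 7 = 20; sign = (−1)^20 = +1.
Check: (22/27) = +1 by Zolotarev.

+1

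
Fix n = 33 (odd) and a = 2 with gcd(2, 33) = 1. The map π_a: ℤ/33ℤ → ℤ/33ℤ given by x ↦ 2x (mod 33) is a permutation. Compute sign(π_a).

Start at x=29: 29 → 25 → 17 → 1 → 2 → 4 → 8 → … (one orbit).
Decompose π into cycles: lengths [10, 10, 10, 2, 1] (5 cycles, including the fixed point 0).
5 cycles on 33: each ℓ→(−1)^(ℓ−1), product (−1)^28 = +1.
Check: (2/33) = +1 by Zolotarev.

+1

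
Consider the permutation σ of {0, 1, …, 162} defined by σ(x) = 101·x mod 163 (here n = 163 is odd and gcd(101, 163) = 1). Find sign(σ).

Orbit of 13 under x↦101x: [13, 9, 94, 40, 128, 51, 98]… (length divides ord_163(101)).
Decompose π into cycles: lengths [162, 1] (2 cycles, including the fixed point 0).
163 − 2 = 161 transpositions; sign(π) = (−1)^161 = -1.
Zolotarev: (101|163) = -1, matching the cycle-count sign.

-1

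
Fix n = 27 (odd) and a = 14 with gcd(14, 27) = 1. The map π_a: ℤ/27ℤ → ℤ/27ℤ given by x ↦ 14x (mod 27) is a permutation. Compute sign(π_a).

Start at x=19: 19 → 23 → 25 → 26 → 13 → 20 → 10 → … (one orbit).
4 cycles of lengths [18, 6, 2, 1].
Σ(ℓ_i−1) = 27−4 = 23; sign = (−1)^23 = -1.

-1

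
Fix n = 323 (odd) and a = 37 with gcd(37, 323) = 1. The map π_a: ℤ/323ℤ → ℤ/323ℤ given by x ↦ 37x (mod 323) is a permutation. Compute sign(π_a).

+1

Start at x=1: 1 → 37 → 77 → 265 → 115 → 56 → 134 → … (one orbit).
Cycle lengths of π_37 on ℤ/323ℤ: [16, 16, 16, 16, 16, 16, 16, 16, 16, 16, 16, 16, 16, 16, 16, 16, 16, 16, 16, 2, 2, 2, 2, 2, 2, 2, 2, 2, 1]; 29 cycles in total.
323 − 29 = 294 transpositions; sign(π) = (−1)^294 = +1.
Via Zolotarev, sign(π_{37}) = (37|323) = +1.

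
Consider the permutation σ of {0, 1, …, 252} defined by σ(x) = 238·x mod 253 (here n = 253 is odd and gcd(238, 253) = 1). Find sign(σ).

Orbit of 81 under x↦238x: [81, 50, 9, 118, 1, 238, 225]… (length divides ord_253(238)).
Decompose π into cycles: lengths [110, 110, 11, 11, 10, 1] (6 cycles, including the fixed point 0).
sign(π) = (−1)^{n − #cycles} = (−1)^{253−6} = (−1)^247 = -1.
Zolotarev: (238|253) = -1, matching the cycle-count sign.

-1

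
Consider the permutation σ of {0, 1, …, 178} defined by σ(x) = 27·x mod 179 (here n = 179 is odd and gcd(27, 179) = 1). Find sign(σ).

+1

Start at x=168: 168 → 61 → 36 → 77 → 110 → 106 → 177 → … (one orbit).
The orbit structure of x ↦ 27x mod 179: 3 orbits of sizes [89, 89, 1].
3 cycles on 179: each ℓ→(−1)^(ℓ−1), product (−1)^176 = +1.
Via Zolotarev, sign(π_{27}) = (27|179) = +1.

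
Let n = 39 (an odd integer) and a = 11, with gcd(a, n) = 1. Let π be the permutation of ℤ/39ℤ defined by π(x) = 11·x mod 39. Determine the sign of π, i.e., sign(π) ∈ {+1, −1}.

Trace 10: π^k(10) = [10, 32, 1, 11, 4, 5, 16] for k=0..6.
The orbit structure of x ↦ 11x mod 39: 5 orbits of sizes [12, 12, 12, 2, 1].
sign(π) = (−1)^{n − #cycles} = (−1)^{39−5} = (−1)^34 = +1.
Zolotarev: (11|39) = +1, matching the cycle-count sign.

+1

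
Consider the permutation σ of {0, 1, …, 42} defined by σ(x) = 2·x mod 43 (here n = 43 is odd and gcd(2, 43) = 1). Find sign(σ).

-1

Orbit of 35 under x↦2x: [35, 27, 11, 22, 1, 2, 4]… (length divides ord_43(2)).
π_2 has 4 disjoint cycles with lengths [14, 14, 14, 1] on {0,…,42}.
Σ(ℓ_i−1) = 43−4 = 39; sign = (−1)^39 = -1.
The Jacobi symbol (2|43) = -1 (Zolotarev) agrees.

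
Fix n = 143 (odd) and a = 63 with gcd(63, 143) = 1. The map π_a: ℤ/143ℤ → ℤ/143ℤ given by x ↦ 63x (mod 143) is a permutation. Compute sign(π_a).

+1

Trace 85: π^k(85) = [85, 64, 28, 48, 21, 36, 123] for k=0..6.
5 cycles of lengths [60, 60, 12, 10, 1].
n − c = 143 − 5 = 138; sign = (−1)^138 = +1.
Via Zolotarev, sign(π_{63}) = (63|143) = +1.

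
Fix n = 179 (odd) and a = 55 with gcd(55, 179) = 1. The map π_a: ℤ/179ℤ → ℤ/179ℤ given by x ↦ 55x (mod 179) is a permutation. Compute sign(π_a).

-1

Trace 55: π^k(55) = [55, 161, 84, 145, 99, 75, 8] for k=0..6.
Cycle type of π: 178 + 1; total 2 cycles.
sign(π) = (−1)^{n − #cycles} = (−1)^{179−2} = (−1)^177 = -1.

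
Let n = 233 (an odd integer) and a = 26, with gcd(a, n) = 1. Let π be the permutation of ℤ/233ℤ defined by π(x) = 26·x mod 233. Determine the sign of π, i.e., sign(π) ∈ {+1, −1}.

Trace 102: π^k(102) = [102, 89, 217, 50, 135, 15, 157] for k=0..6.
Decompose π into cycles: lengths [116, 116, 1] (3 cycles, including the fixed point 0).
sign(π) = (−1)^{n − #cycles} = (−1)^{233−3} = (−1)^230 = +1.

+1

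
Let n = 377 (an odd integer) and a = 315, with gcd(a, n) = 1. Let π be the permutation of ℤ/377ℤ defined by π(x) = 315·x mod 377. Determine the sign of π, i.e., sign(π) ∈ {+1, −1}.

+1

Orbit of 165 under x↦315x: [165, 326, 146, 373, 248, 81, 256]… (length divides ord_377(315)).
Cycle lengths of π_315 on ℤ/377ℤ: [21, 21, 21, 21, 21, 21, 21, 21, 21, 21, 21, 21, 21, 21, 21, 21, 7, 7, 7, 7, 3, 3, 3, 3, 1]; 25 cycles in total.
Σ(ℓ_i−1) = 377−25 = 352; sign = (−1)^352 = +1.
Via Zolotarev, sign(π_{315}) = (315|377) = +1.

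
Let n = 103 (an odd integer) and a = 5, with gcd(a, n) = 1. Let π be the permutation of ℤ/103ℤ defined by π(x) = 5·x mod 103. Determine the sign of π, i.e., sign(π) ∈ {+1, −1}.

Orbit of 3 under x↦5x: [3, 15, 75, 66, 21, 2, 10]… (length divides ord_103(5)).
The orbit structure of x ↦ 5x mod 103: 2 orbits of sizes [102, 1].
103 − 2 = 101 transpositions; sign(π) = (−1)^101 = -1.

-1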